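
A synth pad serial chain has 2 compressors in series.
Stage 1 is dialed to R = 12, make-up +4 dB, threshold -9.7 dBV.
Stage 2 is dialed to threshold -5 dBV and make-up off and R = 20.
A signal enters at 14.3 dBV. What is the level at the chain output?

Stage 1: overshoot 24 dB → 24/12 = 2 dB → -7.7 dBV; +4 dB make-up → -3.7 dBV.
Stage 2: overshoot 1.3 dB → 1.3/20 = 0.065 dB → -4.935 dBV.

-4.935 dBV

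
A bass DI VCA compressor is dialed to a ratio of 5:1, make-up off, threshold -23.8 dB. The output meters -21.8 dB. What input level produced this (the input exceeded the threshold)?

That's 2 dB above the -23.8 dB threshold.
Before 5:1 compression the overshoot was 2 × 5 = 10 dB, so input = -23.8 + 10 = -13.8 dB.

-13.8 dB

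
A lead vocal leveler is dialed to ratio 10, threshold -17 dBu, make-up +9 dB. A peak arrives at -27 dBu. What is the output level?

-27 dBu is 10 dB below the -17 dBu threshold, so no gain reduction is applied.
Make-up gain adds 9 dB: -27 + 9 = -18 dBu.

-18 dBu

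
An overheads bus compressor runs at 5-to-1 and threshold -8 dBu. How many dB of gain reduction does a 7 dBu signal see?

The signal is 15 dB above threshold.
At 5:1, output sits 15/5 = 3 dB above threshold.
So the signal is attenuated by 15 − 3 = 12 dB.

12 dB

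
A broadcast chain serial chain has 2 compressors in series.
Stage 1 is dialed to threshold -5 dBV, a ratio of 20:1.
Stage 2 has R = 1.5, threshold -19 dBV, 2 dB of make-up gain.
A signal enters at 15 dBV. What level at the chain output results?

-7 dBV

Stage 1: overshoot 20 dB → 20/20 = 1 dB → -4 dBV.
Stage 2: overshoot 15 dB → 15/1.5 = 10 dB → -9 dBV; +2 dB make-up → -7 dBV.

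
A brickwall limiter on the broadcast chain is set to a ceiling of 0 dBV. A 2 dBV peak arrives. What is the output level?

At ∞:1, everything above 0 dBV is held at the ceiling.

0 dBV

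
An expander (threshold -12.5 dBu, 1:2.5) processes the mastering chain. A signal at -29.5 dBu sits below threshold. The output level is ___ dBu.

The input is 17 dB below the -12.5 dBu threshold.
A 1:2.5 expander multiplies undershoot by 2.5: 17 × 2.5 = 42.5 dB below threshold.
Output = -12.5 − 42.5 = -55 dBu.

-55 dBu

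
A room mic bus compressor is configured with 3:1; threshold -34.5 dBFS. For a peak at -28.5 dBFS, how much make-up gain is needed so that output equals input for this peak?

The peak compresses to -34.5 + 6/3 = -32.5 dBFS.
To reach -28.5 dBFS requires -28.5 − (-32.5) = 4 dB of make-up.

4 dB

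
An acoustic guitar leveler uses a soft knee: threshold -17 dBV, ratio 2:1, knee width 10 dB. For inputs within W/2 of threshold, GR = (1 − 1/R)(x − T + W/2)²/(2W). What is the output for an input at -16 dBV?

x − T + W/2 = -16 − (-17) + 5 = 6.
GR = (1 − 1/2) × 6² / 20 = 0.5 × 36 / 20 = 0.9 dB.
Output = -16 − 0.9 = -16.9 dBV.

-16.9 dBV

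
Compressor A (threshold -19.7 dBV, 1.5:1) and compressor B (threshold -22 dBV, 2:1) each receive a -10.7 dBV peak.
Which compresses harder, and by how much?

A: overshoot 9 dB → output overshoot 6 dB → GR 3 dB.
B: overshoot 11.3 dB → output overshoot 5.65 dB → GR 5.65 dB.
B applies 2.65 dB more gain reduction.

B, by 2.65 dB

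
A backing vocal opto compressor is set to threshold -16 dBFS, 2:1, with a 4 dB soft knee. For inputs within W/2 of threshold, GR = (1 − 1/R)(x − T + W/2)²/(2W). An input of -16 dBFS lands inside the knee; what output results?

-16.25 dBFS

x − T + W/2 = -16 − (-16) + 2 = 2.
GR = (1 − 1/2) × 2² / 8 = 0.5 × 4 / 8 = 0.25 dB.
Output = -16 − 0.25 = -16.25 dBFS.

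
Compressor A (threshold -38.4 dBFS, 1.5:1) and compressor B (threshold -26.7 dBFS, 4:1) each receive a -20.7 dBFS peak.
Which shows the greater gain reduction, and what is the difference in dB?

A, by 1.4 dB

A: overshoot 17.7 dB → output overshoot 11.8 dB → GR 5.9 dB.
B: overshoot 6 dB → output overshoot 1.5 dB → GR 4.5 dB.
Difference: 1.4 dB in favour of A.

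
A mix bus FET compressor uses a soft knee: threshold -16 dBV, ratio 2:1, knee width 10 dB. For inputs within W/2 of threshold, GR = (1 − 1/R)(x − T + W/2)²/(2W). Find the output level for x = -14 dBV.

x − T + W/2 = -14 − (-16) + 5 = 7.
GR = (1 − 1/2) × 7² / 20 = 0.5 × 49 / 20 = 1.225 dB.
Output = -14 − 1.225 = -15.225 dBV.

-15.225 dBV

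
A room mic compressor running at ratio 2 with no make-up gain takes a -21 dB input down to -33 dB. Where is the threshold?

Gain reduction = -21 − (-33) = 12 dB; output overshoot = GR / (R − 1) = 12 / 1 = 12 dB.
Threshold = output − output overshoot = -33 − 12 = -45 dB.

-45 dB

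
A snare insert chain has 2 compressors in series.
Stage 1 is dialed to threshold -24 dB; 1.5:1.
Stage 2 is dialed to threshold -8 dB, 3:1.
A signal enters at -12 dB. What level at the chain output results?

-16 dB

Stage 1: overshoot 12 dB → 12/1.5 = 8 dB → -16 dB.
Stage 2: -16 dB is at or below the -8 dB threshold — no compression; output -16 dB.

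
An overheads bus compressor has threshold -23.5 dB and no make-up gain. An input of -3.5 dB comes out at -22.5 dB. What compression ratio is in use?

Input overshoot = -3.5 − (-23.5) = 20 dB; output overshoot = -22.5 − (-23.5) = 1 dB.
Ratio = 20 / 1 = 20.

20:1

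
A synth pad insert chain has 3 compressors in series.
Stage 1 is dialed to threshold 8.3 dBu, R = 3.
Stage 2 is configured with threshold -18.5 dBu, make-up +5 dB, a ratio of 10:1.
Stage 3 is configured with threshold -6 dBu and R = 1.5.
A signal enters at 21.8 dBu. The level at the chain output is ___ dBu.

-10.37 dBu

Stage 1: overshoot 13.5 dB → 13.5/3 = 4.5 dB → 12.8 dBu.
Stage 2: 31.3 dB above -18.5 dBu, reduced 10:1 to 3.13 dB above → -15.37 dBu; +5 dB make-up → -10.37 dBu.
Stage 3: below threshold (-10.37 ≤ -6); passes unchanged; output -10.37 dBu.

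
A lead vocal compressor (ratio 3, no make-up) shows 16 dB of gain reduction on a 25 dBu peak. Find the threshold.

1 dBu

Let T be the threshold. Output overshoot = (input overshoot)/R, so 9 − T = (25 − T)/3.
3·(9 − T) = 25 − T → 2·T = 27 − 25 = 2.
T = 2/2 = 1 dBu.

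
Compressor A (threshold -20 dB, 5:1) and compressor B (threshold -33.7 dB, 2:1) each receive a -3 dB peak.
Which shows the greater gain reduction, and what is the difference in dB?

A: GR = 17 − 17/5 = 13.6 dB.
B: GR = 30.7 − 30.7/2 = 15.35 dB.
B applies 1.75 dB more gain reduction.

B, by 1.75 dB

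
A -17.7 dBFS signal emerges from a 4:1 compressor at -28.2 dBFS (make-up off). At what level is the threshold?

-31.7 dBFS

Input is 14 dB above T (since output overshoot × R = input overshoot: (-28.2 − T)·4 = -17.7 − T gives T = -31.7 dBFS).
Check: -31.7 + (-17.7 − (-31.7))/4 = -31.7 + 3.5 = -28.2 dBFS. ✓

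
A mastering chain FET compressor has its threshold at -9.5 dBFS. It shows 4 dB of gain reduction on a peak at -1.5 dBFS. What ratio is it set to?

Input overshoot = -1.5 − (-9.5) = 8 dB.
Output overshoot = 8 − 4 = 4 dB.
Ratio = input overshoot / output overshoot = 8 / 4 = 2.

2:1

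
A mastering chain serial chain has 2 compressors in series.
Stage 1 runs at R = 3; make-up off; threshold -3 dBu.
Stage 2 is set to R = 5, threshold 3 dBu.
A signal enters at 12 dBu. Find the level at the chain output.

2 dBu

Stage 1: 15 dB above -3 dBu, reduced 3:1 to 5 dB above → 2 dBu.
Stage 2: 2 dBu is at or below the 3 dBu threshold — no compression; output 2 dBu.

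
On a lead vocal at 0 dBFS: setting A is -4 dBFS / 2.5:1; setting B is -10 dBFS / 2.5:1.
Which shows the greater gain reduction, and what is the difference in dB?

B, by 3.6 dB

A: overshoot 4 dB → output overshoot 1.6 dB → GR 2.4 dB.
B: overshoot 10 dB → output overshoot 4 dB → GR 6 dB.
B applies 3.6 dB more gain reduction.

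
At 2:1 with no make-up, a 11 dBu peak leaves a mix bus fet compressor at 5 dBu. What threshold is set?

Gain reduction = 11 − 5 = 6 dB; output overshoot = GR / (R − 1) = 6 / 1 = 6 dB.
Threshold = output − output overshoot = 5 − 6 = -1 dBu.

-1 dBu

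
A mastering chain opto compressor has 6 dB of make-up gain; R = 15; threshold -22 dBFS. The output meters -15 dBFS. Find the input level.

Stripping the +6 dB make-up gives -21 dBFS at the gain stage.
The compressed level sits -21 − (-22) = 1 dB over threshold.
Before 15:1 compression the overshoot was 1 × 15 = 15 dB, so input = -22 + 15 = -7 dBFS.

-7 dBFS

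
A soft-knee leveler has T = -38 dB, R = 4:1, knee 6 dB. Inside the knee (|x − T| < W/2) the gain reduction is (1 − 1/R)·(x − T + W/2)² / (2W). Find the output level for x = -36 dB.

-37.5625 dB

x − T + W/2 = -36 − (-38) + 3 = 5.
GR = (1 − 1/4) × 5² / 12 = 0.75 × 25 / 12 = 1.5625 dB.
Output = -36 − 1.5625 = -37.5625 dB.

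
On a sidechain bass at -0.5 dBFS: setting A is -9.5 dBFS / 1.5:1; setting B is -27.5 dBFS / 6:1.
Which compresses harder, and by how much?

B, by 19.5 dB

A: GR = 9 − 9/1.5 = 3 dB.
B: GR = 27 − 27/6 = 22.5 dB.
B reduces 19.5 dB more.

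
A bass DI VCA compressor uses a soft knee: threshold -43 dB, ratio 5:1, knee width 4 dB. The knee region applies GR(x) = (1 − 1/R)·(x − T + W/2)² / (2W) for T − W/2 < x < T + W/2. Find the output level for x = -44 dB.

-44.1 dB

x − T + W/2 = -44 − (-43) + 2 = 1.
GR = (1 − 1/5) × 1² / 8 = 0.8 × 1 / 8 = 0.1 dB.
Output = -44 − 0.1 = -44.1 dB.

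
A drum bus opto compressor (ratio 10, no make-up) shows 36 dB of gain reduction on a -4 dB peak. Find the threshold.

-44 dB

Let T be the threshold. Output overshoot = (input overshoot)/R, so -40 − T = (-4 − T)/10.
10·(-40 − T) = -4 − T → 9·T = -400 − (-4) = -396.
T = -396/9 = -44 dB.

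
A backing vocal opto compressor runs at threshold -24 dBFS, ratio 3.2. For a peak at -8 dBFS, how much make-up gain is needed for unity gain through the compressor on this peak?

11 dB

Overshoot 16 dB → 16/3.2 = 5 dB after compression, so the compressed level is -24 + 5 = -19 dBFS.
Make-up = target − compressed = -8 − (-19) = 11 dB.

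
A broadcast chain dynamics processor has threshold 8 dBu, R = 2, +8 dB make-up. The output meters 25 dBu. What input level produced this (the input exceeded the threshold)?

26 dBu

Before make-up, the level was 25 − 8 = 17 dBu.
That's 9 dB above the 8 dBu threshold.
Input overshoot = R × output overshoot = 18 dB → input = 8 + 18 = 26 dBu.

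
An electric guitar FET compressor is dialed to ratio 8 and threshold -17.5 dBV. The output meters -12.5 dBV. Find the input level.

The compressed level sits -12.5 − (-17.5) = 5 dB over threshold.
Before 8:1 compression the overshoot was 5 × 8 = 40 dB, so input = -17.5 + 40 = 22.5 dBV.

22.5 dBV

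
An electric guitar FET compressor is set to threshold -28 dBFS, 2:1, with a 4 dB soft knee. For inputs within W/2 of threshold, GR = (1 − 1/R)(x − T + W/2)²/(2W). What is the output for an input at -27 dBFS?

x − T + W/2 = -27 − (-28) + 2 = 3.
GR = (1 − 1/2) × 3² / 8 = 0.5 × 9 / 8 = 0.5625 dB.
Output = -27 − 0.5625 = -27.5625 dBFS.

-27.5625 dBFS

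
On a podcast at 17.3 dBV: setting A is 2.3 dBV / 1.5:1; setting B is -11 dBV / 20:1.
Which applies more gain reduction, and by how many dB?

B, by 21.885 dB

A: overshoot 15 dB → output overshoot 10 dB → GR 5 dB.
B: overshoot 28.3 dB → output overshoot 1.415 dB → GR 26.885 dB.
Difference: 21.885 dB in favour of B.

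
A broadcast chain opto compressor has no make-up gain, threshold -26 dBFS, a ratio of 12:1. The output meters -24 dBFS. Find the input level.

-2 dBFS

That's 2 dB above the -26 dBFS threshold.
Before 12:1 compression the overshoot was 2 × 12 = 24 dB, so input = -26 + 24 = -2 dBFS.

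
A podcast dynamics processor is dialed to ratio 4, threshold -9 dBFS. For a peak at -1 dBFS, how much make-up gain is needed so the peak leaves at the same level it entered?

Overshoot 8 dB → 8/4 = 2 dB after compression, so the compressed level is -9 + 2 = -7 dBFS.
Make-up = target − compressed = -1 − (-7) = 6 dB.

6 dB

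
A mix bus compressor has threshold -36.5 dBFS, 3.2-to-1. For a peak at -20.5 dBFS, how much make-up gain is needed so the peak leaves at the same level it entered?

11 dB

Overshoot 16 dB → 16/3.2 = 5 dB after compression, so the compressed level is -36.5 + 5 = -31.5 dBFS.
Make-up = target − compressed = -20.5 − (-31.5) = 11 dB.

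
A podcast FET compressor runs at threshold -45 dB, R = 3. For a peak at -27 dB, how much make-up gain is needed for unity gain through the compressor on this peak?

12 dB

Overshoot 18 dB → 18/3 = 6 dB after compression, so the compressed level is -45 + 6 = -39 dB.
Make-up = target − compressed = -27 − (-39) = 12 dB.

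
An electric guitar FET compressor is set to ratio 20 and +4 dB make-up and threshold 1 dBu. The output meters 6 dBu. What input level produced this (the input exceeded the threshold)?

21 dBu

Remove make-up: 6 − 4 = 2 dBu.
Post-compression overshoot = 2 − 1 = 1 dB.
Undo the ratio: input overshoot = 1 × 20 = 20 dB, giving input = 21 dBu.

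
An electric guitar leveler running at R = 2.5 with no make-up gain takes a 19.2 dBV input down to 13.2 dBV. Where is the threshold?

Gain reduction = 19.2 − 13.2 = 6 dB; output overshoot = GR / (R − 1) = 6 / 1.5 = 4 dB.
Threshold = output − output overshoot = 13.2 − 4 = 9.2 dBV.

9.2 dBV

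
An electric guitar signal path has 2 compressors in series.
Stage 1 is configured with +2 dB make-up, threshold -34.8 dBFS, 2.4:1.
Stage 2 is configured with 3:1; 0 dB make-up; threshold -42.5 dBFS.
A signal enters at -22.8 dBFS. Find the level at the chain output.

Stage 1: overshoot 12 dB → 12/2.4 = 5 dB → -29.8 dBFS; +2 dB make-up → -27.8 dBFS.
Stage 2: overshoot 14.7 dB → 14.7/3 = 4.9 dB → -37.6 dBFS.

-37.6 dBFS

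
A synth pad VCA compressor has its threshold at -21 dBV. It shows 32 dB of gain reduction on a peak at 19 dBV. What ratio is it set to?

5:1

Input overshoot = 19 − (-21) = 40 dB.
Output overshoot = 40 − 32 = 8 dB.
Ratio = input overshoot / output overshoot = 40 / 8 = 5.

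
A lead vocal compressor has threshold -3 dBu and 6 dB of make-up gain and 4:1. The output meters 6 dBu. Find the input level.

Before make-up, the level was 6 − 6 = 0 dBu.
The compressed level sits 0 − (-3) = 3 dB over threshold.
Undo the ratio: input overshoot = 3 × 4 = 12 dB, giving input = 9 dBu.

9 dBu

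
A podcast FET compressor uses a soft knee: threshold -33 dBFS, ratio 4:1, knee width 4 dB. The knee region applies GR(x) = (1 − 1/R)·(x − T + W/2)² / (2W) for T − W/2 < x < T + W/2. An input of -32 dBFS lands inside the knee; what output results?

x − T + W/2 = -32 − (-33) + 2 = 3.
GR = (1 − 1/4) × 3² / 8 = 0.75 × 9 / 8 = 0.84375 dB.
Output = -32 − 0.84375 = -32.84375 dBFS.

-32.84375 dBFS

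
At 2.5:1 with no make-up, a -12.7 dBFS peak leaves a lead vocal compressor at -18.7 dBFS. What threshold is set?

Input is 10 dB above T (since output overshoot × R = input overshoot: (-18.7 − T)·2.5 = -12.7 − T gives T = -22.7 dBFS).
Check: -22.7 + (-12.7 − (-22.7))/2.5 = -22.7 + 4 = -18.7 dBFS. ✓

-22.7 dBFS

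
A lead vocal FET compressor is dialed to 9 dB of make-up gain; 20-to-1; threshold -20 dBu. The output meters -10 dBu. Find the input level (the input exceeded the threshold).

Stripping the +9 dB make-up gives -19 dBu at the gain stage.
The compressed level sits -19 − (-20) = 1 dB over threshold.
Before 20:1 compression the overshoot was 1 × 20 = 20 dB, so input = -20 + 20 = 0 dBu.

0 dBu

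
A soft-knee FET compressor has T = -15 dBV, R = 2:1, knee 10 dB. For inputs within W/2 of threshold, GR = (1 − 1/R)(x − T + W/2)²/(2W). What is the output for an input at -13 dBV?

x − T + W/2 = -13 − (-15) + 5 = 7.
GR = (1 − 1/2) × 7² / 20 = 0.5 × 49 / 20 = 1.225 dB.
Output = -13 − 1.225 = -14.225 dBV.

-14.225 dBV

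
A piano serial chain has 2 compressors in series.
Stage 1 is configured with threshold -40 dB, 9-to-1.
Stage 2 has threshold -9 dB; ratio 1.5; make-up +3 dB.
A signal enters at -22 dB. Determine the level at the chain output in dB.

Stage 1: 18 dB above -40 dB, reduced 9:1 to 2 dB above → -38 dB.
Stage 2: -38 dB is at or below the -9 dB threshold — no compression; make-up brings it to -35 dB.

-35 dB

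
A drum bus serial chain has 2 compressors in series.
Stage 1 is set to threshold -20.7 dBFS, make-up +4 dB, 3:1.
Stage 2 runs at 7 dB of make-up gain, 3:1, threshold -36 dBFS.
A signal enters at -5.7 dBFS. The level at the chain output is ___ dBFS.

-20.9 dBFS

Stage 1: overshoot 15 dB → 15/3 = 5 dB → -15.7 dBFS; +4 dB make-up → -11.7 dBFS.
Stage 2: overshoot 24.3 dB → 24.3/3 = 8.1 dB → -27.9 dBFS; +7 dB make-up → -20.9 dBFS.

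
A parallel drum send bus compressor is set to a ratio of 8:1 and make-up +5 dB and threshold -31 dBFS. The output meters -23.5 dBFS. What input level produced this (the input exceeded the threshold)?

-11 dBFS

Remove make-up: -23.5 − 5 = -28.5 dBFS.
That's 2.5 dB above the -31 dBFS threshold.
Before 8:1 compression the overshoot was 2.5 × 8 = 20 dB, so input = -31 + 20 = -11 dBFS.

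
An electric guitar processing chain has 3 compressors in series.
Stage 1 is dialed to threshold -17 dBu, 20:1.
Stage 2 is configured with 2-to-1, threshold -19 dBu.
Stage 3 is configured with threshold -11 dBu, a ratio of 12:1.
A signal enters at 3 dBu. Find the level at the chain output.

Stage 1: 3 dBu is 20 dB over -17 dBu; at 20:1 that becomes 1 dB over, giving -16 dBu.
Stage 2: overshoot 3 dB → 3/2 = 1.5 dB → -17.5 dBu.
Stage 3: below threshold (-17.5 ≤ -11); passes unchanged; output -17.5 dBu.

-17.5 dBu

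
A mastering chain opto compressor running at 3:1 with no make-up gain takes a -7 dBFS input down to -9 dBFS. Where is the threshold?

Gain reduction = -7 − (-9) = 2 dB; output overshoot = GR / (R − 1) = 2 / 2 = 1 dB.
Threshold = output − output overshoot = -9 − 1 = -10 dBFS.

-10 dBFS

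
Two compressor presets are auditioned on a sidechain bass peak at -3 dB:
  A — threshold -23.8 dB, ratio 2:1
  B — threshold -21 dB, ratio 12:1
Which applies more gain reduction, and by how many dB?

B, by 6.1 dB

A: 20.8 dB over, compressed to 10.4 dB over, so 10.4 dB of GR.
B: 18 dB over, compressed to 1.5 dB over, so 16.5 dB of GR.
Difference: 6.1 dB in favour of B.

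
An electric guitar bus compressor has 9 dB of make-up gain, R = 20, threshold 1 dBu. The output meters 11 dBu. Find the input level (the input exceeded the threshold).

Remove make-up: 11 − 9 = 2 dBu.
That's 1 dB above the 1 dBu threshold.
Input overshoot = R × output overshoot = 20 dB → input = 1 + 20 = 21 dBu.

21 dBu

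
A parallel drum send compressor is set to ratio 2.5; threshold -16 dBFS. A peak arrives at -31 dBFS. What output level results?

-31 dBFS

-31 dBFS is 15 dB below the -16 dBFS threshold, so no gain reduction is applied.
Output = input = -31 dBFS.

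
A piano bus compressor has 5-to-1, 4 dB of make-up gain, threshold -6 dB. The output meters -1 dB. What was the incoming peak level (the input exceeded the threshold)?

-1 dB

Before make-up, the level was -1 − 4 = -5 dB.
Post-compression overshoot = -5 − (-6) = 1 dB.
Before 5:1 compression the overshoot was 1 × 5 = 5 dB, so input = -6 + 5 = -1 dB.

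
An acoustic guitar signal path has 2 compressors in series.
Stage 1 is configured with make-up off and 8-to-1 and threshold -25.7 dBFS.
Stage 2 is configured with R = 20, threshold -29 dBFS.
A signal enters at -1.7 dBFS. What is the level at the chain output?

Stage 1: overshoot 24 dB → 24/8 = 3 dB → -22.7 dBFS.
Stage 2: overshoot 6.3 dB → 6.3/20 = 0.315 dB → -28.685 dBFS.

-28.685 dBFS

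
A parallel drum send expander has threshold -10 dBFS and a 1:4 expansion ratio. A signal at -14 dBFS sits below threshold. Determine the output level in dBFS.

-26 dBFS

Undershoot = (-10) − (-14) = 4 dB.
At 1:4, that expands to 16 dB under threshold.
Output = -10 − 16 = -26 dBFS.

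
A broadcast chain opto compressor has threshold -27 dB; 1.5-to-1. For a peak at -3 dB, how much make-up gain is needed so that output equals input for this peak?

8 dB

The peak compresses to -27 + 24/1.5 = -11 dB.
To reach -3 dB requires -3 − (-11) = 8 dB of make-up.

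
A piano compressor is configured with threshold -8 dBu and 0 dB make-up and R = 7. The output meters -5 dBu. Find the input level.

The compressed level sits -5 − (-8) = 3 dB over threshold.
Undo the ratio: input overshoot = 3 × 7 = 21 dB, giving input = 13 dBu.

13 dBu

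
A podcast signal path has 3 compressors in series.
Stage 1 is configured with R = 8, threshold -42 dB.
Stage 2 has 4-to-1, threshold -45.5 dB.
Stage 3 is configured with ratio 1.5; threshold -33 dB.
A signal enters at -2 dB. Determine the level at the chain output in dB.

Stage 1: 40 dB above -42 dB, reduced 8:1 to 5 dB above → -37 dB.
Stage 2: -37 dB is 8.5 dB over -45.5 dB; at 4:1 that becomes 2.125 dB over, giving -43.375 dB.
Stage 3: below threshold (-43.375 ≤ -33); passes unchanged; output -43.375 dB.

-43.375 dB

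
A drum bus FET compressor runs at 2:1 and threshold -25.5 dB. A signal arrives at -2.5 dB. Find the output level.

The input is 23 dB above the -25.5 dB threshold.
The 23 dB excess becomes 11.5 dB after 2:1 reduction.
Output = -25.5 + 11.5 = -14 dB.

-14 dB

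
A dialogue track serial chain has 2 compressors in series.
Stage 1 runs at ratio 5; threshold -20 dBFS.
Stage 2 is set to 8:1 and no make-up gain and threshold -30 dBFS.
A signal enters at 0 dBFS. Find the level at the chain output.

-28.25 dBFS

Stage 1: 0 dBFS is 20 dB over -20 dBFS; at 5:1 that becomes 4 dB over, giving -16 dBFS.
Stage 2: -16 dBFS is 14 dB over -30 dBFS; at 8:1 that becomes 1.75 dB over, giving -28.25 dBFS.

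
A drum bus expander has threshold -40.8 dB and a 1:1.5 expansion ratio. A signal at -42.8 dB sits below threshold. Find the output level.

-43.8 dB

Below threshold, a 1:1.5 expander applies gain = (1.5−1)×(T − x) of attenuation.
(1.5−1) × 2 = 1 dB, so output = -42.8 − 1 = -43.8 dB.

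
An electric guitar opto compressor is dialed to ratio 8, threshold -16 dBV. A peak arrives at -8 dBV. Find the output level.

-15 dBV

-8 dBV sits 8 dB over threshold.
The 8 dB excess becomes 1 dB after 8:1 reduction.
That puts the output at -15 dBV.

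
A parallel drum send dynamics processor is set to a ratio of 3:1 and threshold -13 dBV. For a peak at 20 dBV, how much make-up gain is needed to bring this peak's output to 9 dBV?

Overshoot 33 dB → 33/3 = 11 dB after compression, so the compressed level is -13 + 11 = -2 dBV.
Make-up = target − compressed = 9 − (-2) = 11 dB.

11 dB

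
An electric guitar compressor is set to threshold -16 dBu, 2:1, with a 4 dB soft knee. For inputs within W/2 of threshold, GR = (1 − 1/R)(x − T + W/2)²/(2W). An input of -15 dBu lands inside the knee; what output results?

-15.5625 dBu

x − T + W/2 = -15 − (-16) + 2 = 3.
GR = (1 − 1/2) × 3² / 8 = 0.5 × 9 / 8 = 0.5625 dB.
Output = -15 − 0.5625 = -15.5625 dBu.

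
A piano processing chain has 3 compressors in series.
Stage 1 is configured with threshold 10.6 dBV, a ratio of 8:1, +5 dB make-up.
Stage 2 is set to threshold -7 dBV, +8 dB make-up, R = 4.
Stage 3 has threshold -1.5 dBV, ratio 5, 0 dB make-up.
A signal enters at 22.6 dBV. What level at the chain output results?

Stage 1: overshoot 12 dB → 12/8 = 1.5 dB → 12.1 dBV; +5 dB make-up → 17.1 dBV.
Stage 2: 17.1 dBV is 24.1 dB over -7 dBV; at 4:1 that becomes 6.025 dB over, giving -0.975 dBV; +8 dB make-up → 7.025 dBV.
Stage 3: 7.025 dBV is 8.525 dB over -1.5 dBV; at 5:1 that becomes 1.705 dB over, giving 0.205 dBV.

0.205 dBV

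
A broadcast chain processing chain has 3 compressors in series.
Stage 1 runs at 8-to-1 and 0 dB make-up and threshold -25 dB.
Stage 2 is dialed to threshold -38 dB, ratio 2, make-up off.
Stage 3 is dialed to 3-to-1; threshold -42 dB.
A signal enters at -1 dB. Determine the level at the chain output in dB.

-38 dB

Stage 1: 24 dB above -25 dB, reduced 8:1 to 3 dB above → -22 dB.
Stage 2: -22 dB is 16 dB over -38 dB; at 2:1 that becomes 8 dB over, giving -30 dB.
Stage 3: -30 dB is 12 dB over -42 dB; at 3:1 that becomes 4 dB over, giving -38 dB.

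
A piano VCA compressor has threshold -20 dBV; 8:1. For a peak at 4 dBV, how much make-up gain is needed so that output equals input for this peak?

Without make-up, output = threshold + overshoot/8 = -20 + 3 = -17 dBV.
Gap to target: 21 dB.

21 dB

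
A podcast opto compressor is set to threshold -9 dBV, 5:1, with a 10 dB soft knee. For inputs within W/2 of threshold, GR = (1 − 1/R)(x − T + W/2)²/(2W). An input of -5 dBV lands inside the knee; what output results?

x − T + W/2 = -5 − (-9) + 5 = 9.
GR = (1 − 1/5) × 9² / 20 = 0.8 × 81 / 20 = 3.24 dB.
Output = -5 − 3.24 = -8.24 dBV.

-8.24 dBV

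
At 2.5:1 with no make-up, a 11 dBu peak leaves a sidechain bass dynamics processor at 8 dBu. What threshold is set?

6 dBu

Input is 5 dB above T (since output overshoot × R = input overshoot: (8 − T)·2.5 = 11 − T gives T = 6 dBu).
Check: 6 + (11 − 6)/2.5 = 6 + 2 = 8 dBu. ✓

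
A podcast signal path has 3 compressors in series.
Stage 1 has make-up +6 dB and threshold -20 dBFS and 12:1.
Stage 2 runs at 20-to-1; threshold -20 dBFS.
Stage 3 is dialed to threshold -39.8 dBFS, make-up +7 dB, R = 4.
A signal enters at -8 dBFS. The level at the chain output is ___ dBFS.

Stage 1: overshoot 12 dB → 12/12 = 1 dB → -19 dBFS; +6 dB make-up → -13 dBFS.
Stage 2: 7 dB above -20 dBFS, reduced 20:1 to 0.35 dB above → -19.65 dBFS.
Stage 3: 20.15 dB above -39.8 dBFS, reduced 4:1 to 5.0375 dB above → -34.7625 dBFS; +7 dB make-up → -27.7625 dBFS.

-27.7625 dBFS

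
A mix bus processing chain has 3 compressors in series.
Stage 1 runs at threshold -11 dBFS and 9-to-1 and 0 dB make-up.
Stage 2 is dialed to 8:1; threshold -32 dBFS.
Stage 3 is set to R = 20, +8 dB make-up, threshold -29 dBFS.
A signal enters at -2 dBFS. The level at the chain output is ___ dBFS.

Stage 1: -2 dBFS is 9 dB over -11 dBFS; at 9:1 that becomes 1 dB over, giving -10 dBFS.
Stage 2: 22 dB above -32 dBFS, reduced 8:1 to 2.75 dB above → -29.25 dBFS.
Stage 3: below threshold (-29.25 ≤ -29); passes unchanged; make-up brings it to -21.25 dBFS.

-21.25 dBFS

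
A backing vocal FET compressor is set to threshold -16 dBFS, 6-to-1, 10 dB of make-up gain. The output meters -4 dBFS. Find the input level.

-4 dBFS

Before make-up, the level was -4 − 10 = -14 dBFS.
Post-compression overshoot = -14 − (-16) = 2 dB.
Undo the ratio: input overshoot = 2 × 6 = 12 dB, giving input = -4 dBFS.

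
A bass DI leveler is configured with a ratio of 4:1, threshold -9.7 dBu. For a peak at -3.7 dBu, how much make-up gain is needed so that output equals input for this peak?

Without make-up, output = threshold + overshoot/4 = -9.7 + 1.5 = -8.2 dBu.
Gap to target: 4.5 dB.

4.5 dB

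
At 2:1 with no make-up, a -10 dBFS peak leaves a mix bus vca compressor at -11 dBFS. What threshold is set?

-12 dBFS

Gain reduction = -10 − (-11) = 1 dB; output overshoot = GR / (R − 1) = 1 / 1 = 1 dB.
Threshold = output − output overshoot = -11 − 1 = -12 dBFS.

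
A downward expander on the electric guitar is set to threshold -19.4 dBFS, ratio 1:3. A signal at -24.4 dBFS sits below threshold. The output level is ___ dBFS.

-34.4 dBFS

Undershoot = (-19.4) − (-24.4) = 5 dB.
At 1:3, that expands to 15 dB under threshold.
Output = -19.4 − 15 = -34.4 dBFS.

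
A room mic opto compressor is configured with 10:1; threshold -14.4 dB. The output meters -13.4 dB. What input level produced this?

That's 1 dB above the -14.4 dB threshold.
Input overshoot = R × output overshoot = 10 dB → input = -14.4 + 10 = -4.4 dB.

-4.4 dB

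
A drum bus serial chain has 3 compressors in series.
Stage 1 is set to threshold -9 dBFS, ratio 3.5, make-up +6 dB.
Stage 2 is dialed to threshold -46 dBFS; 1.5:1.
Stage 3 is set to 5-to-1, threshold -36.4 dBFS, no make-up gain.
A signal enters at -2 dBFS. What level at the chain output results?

-32.32 dBFS

Stage 1: overshoot 7 dB → 7/3.5 = 2 dB → -7 dBFS; +6 dB make-up → -1 dBFS.
Stage 2: 45 dB above -46 dBFS, reduced 1.5:1 to 30 dB above → -16 dBFS.
Stage 3: 20.4 dB above -36.4 dBFS, reduced 5:1 to 4.08 dB above → -32.32 dBFS.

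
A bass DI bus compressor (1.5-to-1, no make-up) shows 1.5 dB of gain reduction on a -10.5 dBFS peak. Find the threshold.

Gain reduction = -10.5 − (-12) = 1.5 dB; output overshoot = GR / (R − 1) = 1.5 / 0.5 = 3 dB.
Threshold = output − output overshoot = -12 − 3 = -15 dBFS.

-15 dBFS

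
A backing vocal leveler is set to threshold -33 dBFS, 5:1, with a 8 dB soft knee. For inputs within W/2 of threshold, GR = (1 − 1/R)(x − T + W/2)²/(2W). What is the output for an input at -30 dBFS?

x − T + W/2 = -30 − (-33) + 4 = 7.
GR = (1 − 1/5) × 7² / 16 = 0.8 × 49 / 16 = 2.45 dB.
Output = -30 − 2.45 = -32.45 dBFS.

-32.45 dBFS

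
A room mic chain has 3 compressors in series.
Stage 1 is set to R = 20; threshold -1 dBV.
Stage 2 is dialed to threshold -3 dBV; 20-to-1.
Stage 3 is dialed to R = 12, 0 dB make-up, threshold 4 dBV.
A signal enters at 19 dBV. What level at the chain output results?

-2.85 dBV

Stage 1: overshoot 20 dB → 20/20 = 1 dB → 0 dBV.
Stage 2: 3 dB above -3 dBV, reduced 20:1 to 0.15 dB above → -2.85 dBV.
Stage 3: -2.85 dBV ≤ 4 dBV, so stage 3 doesn't engage; output -2.85 dBV.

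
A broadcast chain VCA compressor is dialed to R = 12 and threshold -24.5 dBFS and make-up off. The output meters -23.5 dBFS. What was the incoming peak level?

-12.5 dBFS

The compressed level sits -23.5 − (-24.5) = 1 dB over threshold.
Input overshoot = R × output overshoot = 12 dB → input = -24.5 + 12 = -12.5 dBFS.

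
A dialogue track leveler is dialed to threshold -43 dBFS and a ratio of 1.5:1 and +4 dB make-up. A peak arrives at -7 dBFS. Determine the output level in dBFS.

-15 dBFS

The input is 36 dB above the -43 dBFS threshold.
The 36 dB excess becomes 24 dB after 1.5:1 reduction.
So the level is -43 + 24 = -19 dBFS; make-up adds 4 dB, giving -15 dBFS.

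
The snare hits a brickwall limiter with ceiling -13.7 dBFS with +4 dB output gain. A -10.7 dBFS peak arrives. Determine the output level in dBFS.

A brickwall limiter is an ∞:1 compressor: any input above the ceiling is clamped to -13.7 dBFS.
Output gain then adds 4 dB: -13.7 + 4 = -9.7 dBFS.

-9.7 dBFS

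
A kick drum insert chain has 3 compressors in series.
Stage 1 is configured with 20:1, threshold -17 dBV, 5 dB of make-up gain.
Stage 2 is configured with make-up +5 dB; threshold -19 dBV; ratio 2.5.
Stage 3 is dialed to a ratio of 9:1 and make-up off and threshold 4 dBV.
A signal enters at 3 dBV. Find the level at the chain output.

Stage 1: overshoot 20 dB → 20/20 = 1 dB → -16 dBV; +5 dB make-up → -11 dBV.
Stage 2: -11 dBV is 8 dB over -19 dBV; at 2.5:1 that becomes 3.2 dB over, giving -15.8 dBV; +5 dB make-up → -10.8 dBV.
Stage 3: -10.8 dBV is at or below the 4 dBV threshold — no compression; output -10.8 dBV.

-10.8 dBV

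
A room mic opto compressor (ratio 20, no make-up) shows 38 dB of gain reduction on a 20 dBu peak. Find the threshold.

Gain reduction = 20 − (-18) = 38 dB; output overshoot = GR / (R − 1) = 38 / 19 = 2 dB.
Threshold = output − output overshoot = -18 − 2 = -20 dBu.

-20 dBu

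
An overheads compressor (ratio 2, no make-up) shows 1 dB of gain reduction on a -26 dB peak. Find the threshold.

Let T be the threshold. Output overshoot = (input overshoot)/R, so -27 − T = (-26 − T)/2.
2·(-27 − T) = -26 − T → 1·T = -54 − (-26) = -28.
T = -28/1 = -28 dB.

-28 dB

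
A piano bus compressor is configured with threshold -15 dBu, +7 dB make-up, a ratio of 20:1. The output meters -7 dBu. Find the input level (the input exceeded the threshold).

5 dBu

Stripping the +7 dB make-up gives -14 dBu at the gain stage.
That's 1 dB above the -15 dBu threshold.
Before 20:1 compression the overshoot was 1 × 20 = 20 dB, so input = -15 + 20 = 5 dBu.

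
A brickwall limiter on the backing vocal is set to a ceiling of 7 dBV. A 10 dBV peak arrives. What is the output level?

A brickwall limiter is an ∞:1 compressor: any input above the ceiling is clamped to 7 dBV.

7 dBV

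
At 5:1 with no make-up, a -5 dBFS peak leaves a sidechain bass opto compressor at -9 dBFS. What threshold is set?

Gain reduction = -5 − (-9) = 4 dB; output overshoot = GR / (R − 1) = 4 / 4 = 1 dB.
Threshold = output − output overshoot = -9 − 1 = -10 dBFS.

-10 dBFS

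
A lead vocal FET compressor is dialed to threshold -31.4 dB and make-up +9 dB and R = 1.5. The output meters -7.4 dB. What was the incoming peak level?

-8.9 dB

Stripping the +9 dB make-up gives -16.4 dB at the gain stage.
Post-compression overshoot = -16.4 − (-31.4) = 15 dB.
Before 1.5:1 compression the overshoot was 15 × 1.5 = 22.5 dB, so input = -31.4 + 22.5 = -8.9 dB.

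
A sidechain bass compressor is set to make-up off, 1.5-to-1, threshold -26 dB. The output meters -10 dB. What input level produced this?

-2 dB

That's 16 dB above the -26 dB threshold.
Before 1.5:1 compression the overshoot was 16 × 1.5 = 24 dB, so input = -26 + 24 = -2 dB.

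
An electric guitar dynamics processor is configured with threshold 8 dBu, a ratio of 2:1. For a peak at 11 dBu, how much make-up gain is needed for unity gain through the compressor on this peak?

1.5 dB

Without make-up, output = threshold + overshoot/2 = 8 + 1.5 = 9.5 dBu.
Gap to target: 1.5 dB.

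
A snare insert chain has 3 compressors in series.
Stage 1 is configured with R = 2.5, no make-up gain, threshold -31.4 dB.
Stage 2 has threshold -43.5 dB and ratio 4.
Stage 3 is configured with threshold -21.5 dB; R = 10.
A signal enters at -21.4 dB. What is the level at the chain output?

Stage 1: overshoot 10 dB → 10/2.5 = 4 dB → -27.4 dB.
Stage 2: -27.4 dB is 16.1 dB over -43.5 dB; at 4:1 that becomes 4.025 dB over, giving -39.475 dB.
Stage 3: -39.475 dB ≤ -21.5 dB, so stage 3 doesn't engage; output -39.475 dB.

-39.475 dB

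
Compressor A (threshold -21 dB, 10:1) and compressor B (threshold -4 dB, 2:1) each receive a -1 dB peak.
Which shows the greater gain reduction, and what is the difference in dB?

A: GR = 20 − 20/10 = 18 dB.
B: GR = 3 − 3/2 = 1.5 dB.
A reduces 16.5 dB more.

A, by 16.5 dB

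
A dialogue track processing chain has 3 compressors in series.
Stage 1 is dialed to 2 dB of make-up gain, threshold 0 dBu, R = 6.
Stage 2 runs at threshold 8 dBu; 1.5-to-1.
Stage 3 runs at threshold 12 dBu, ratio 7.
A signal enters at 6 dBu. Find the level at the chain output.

3 dBu

Stage 1: 6 dB above 0 dBu, reduced 6:1 to 1 dB above → 1 dBu; +2 dB make-up → 3 dBu.
Stage 2: 3 dBu is at or below the 8 dBu threshold — no compression; output 3 dBu.
Stage 3: 3 dBu is at or below the 12 dBu threshold — no compression; output 3 dBu.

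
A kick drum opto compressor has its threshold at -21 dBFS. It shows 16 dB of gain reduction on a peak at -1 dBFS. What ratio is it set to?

5:1

Input overshoot = -1 − (-21) = 20 dB.
Output overshoot = 20 − 16 = 4 dB.
Ratio = input overshoot / output overshoot = 20 / 4 = 5.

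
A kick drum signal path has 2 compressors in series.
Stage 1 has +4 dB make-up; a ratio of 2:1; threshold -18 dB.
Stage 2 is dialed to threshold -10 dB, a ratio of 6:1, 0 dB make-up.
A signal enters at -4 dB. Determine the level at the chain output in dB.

-9.5 dB

Stage 1: overshoot 14 dB → 14/2 = 7 dB → -11 dB; +4 dB make-up → -7 dB.
Stage 2: overshoot 3 dB → 3/6 = 0.5 dB → -9.5 dB.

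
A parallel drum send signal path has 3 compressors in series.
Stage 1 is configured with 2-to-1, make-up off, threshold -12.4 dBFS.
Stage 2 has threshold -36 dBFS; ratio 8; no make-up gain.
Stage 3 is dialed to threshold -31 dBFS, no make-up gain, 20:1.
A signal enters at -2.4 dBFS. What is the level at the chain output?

Stage 1: 10 dB above -12.4 dBFS, reduced 2:1 to 5 dB above → -7.4 dBFS.
Stage 2: 28.6 dB above -36 dBFS, reduced 8:1 to 3.575 dB above → -32.425 dBFS.
Stage 3: -32.425 dBFS is at or below the -31 dBFS threshold — no compression; output -32.425 dBFS.

-32.425 dBFS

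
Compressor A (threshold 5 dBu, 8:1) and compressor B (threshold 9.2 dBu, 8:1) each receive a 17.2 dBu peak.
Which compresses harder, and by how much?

A, by 3.675 dB

A: 12.2 dB over, compressed to 1.525 dB over, so 10.675 dB of GR.
B: 8 dB over, compressed to 1 dB over, so 7 dB of GR.
A reduces 3.675 dB more.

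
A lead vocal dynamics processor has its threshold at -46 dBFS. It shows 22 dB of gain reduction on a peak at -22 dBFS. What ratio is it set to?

12:1

Input overshoot = -22 − (-46) = 24 dB.
Output overshoot = 24 − 22 = 2 dB.
Ratio = input overshoot / output overshoot = 24 / 2 = 12.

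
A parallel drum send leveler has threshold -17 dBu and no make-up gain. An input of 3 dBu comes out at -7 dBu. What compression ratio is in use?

Input overshoot = 3 − (-17) = 20 dB; output overshoot = -7 − (-17) = 10 dB.
Ratio = 20 / 10 = 2.

2:1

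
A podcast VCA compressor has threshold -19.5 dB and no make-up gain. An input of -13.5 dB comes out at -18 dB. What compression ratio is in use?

Input overshoot = -13.5 − (-19.5) = 6 dB; output overshoot = -18 − (-19.5) = 1.5 dB.
Ratio = 6 / 1.5 = 4.

4:1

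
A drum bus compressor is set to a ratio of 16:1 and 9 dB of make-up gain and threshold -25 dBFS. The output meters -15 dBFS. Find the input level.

-9 dBFS

Stripping the +9 dB make-up gives -24 dBFS at the gain stage.
Post-compression overshoot = -24 − (-25) = 1 dB.
Undo the ratio: input overshoot = 1 × 16 = 16 dB, giving input = -9 dBFS.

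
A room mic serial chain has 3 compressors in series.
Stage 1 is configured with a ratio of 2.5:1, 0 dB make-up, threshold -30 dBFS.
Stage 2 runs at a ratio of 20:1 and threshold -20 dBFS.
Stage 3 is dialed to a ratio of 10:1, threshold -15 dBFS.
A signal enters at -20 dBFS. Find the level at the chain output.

Stage 1: -20 dBFS is 10 dB over -30 dBFS; at 2.5:1 that becomes 4 dB over, giving -26 dBFS.
Stage 2: below threshold (-26 ≤ -20); passes unchanged; output -26 dBFS.
Stage 3: -26 dBFS ≤ -15 dBFS, so stage 3 doesn't engage; output -26 dBFS.

-26 dBFS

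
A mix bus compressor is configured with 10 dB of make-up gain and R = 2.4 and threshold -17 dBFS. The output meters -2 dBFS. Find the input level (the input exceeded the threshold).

-5 dBFS

Before make-up, the level was -2 − 10 = -12 dBFS.
The compressed level sits -12 − (-17) = 5 dB over threshold.
Input overshoot = R × output overshoot = 12 dB → input = -17 + 12 = -5 dBFS.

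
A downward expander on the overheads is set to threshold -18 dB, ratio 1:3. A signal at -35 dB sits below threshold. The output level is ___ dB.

Below threshold, a 1:3 expander applies gain = (3−1)×(T − x) of attenuation.
(3−1) × 17 = 34 dB, so output = -35 − 34 = -69 dB.

-69 dB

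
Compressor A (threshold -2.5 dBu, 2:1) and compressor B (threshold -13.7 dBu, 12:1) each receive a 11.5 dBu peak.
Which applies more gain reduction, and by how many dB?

A: 14 dB over, compressed to 7 dB over, so 7 dB of GR.
B: 25.2 dB over, compressed to 2.1 dB over, so 23.1 dB of GR.
Difference: 16.1 dB in favour of B.

B, by 16.1 dB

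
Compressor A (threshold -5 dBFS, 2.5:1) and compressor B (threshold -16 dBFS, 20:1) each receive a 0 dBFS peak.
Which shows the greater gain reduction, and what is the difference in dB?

B, by 12.2 dB

A: GR = 5 − 5/2.5 = 3 dB.
B: GR = 16 − 16/20 = 15.2 dB.
B reduces 12.2 dB more.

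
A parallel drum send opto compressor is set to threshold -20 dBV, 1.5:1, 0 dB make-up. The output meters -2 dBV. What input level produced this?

7 dBV

Post-compression overshoot = -2 − (-20) = 18 dB.
Before 1.5:1 compression the overshoot was 18 × 1.5 = 27 dB, so input = -20 + 27 = 7 dBV.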